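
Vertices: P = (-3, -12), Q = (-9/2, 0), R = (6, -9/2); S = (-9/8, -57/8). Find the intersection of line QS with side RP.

(0, -19/2)

Barycentric coordinates of S with respect to PQR: (1/2, 1/4, 1/4).
On side RP the Q-coordinate is zero; dropping S's Q-weight 1/4 and renormalizing the remaining 1/4 : 1/2 gives weights 1/3, 2/3 on R, P.
T = (1/3)·(6, -9/2) + (2/3)·(-3, -12) = (0, -19/2).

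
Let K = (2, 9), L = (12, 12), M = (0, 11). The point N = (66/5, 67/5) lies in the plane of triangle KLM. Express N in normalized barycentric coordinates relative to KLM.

Signed area of the reference triangle: [KLM] = ½·(2·(12−11) + 12·(11−9) + 0·(9−12)) = ½·(2 + 24 + 0) = 13.
[NLM] = ½·((66/5)·(12−11) + 12·(11−(67/5)) + 0·(67/5−12)) = ½·(66/5 − 144/5 + 0) = -39/5, so the K-coordinate is (-39/5)/13 = -3/5.
[KNM] = ½·(2·(67/5−11) + (66/5)·(11−9) + 0·(9−(67/5))) = ½·(24/5 + 132/5 + 0) = 78/5, so the L-coordinate is 6/5.
[KLN] = ½·(2·(12−(67/5)) + 12·(67/5−9) + (66/5)·(9−12)) = ½·(-14/5 + 264/5 − 198/5) = 26/5, so the M-coordinate is 2/5.
Check: -3/5 + 6/5 + 2/5 = 1.

(-3/5, 6/5, 2/5)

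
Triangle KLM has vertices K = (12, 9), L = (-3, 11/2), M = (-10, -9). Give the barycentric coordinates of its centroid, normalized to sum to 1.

(1/3, 1/3, 1/3)

The centroid is the average of the vertices, so each weight is 1/3.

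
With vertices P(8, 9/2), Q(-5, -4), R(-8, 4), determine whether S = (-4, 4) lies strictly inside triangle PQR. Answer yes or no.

yes

Barycentric coordinates of S: (64/259, 4/259, 191/259).
The three coordinates are positive, positive, positive; a point is interior exactly when all three are positive.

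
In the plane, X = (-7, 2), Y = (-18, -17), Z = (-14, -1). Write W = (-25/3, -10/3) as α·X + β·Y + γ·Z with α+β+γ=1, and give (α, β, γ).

(1, 1/3, -1/3)

Signed area of the reference triangle: [XYZ] = ½·((-7)·(-17−(-1)) + (-18)·(-1−2) + (-14)·(2−(-17))) = ½·(112 + 54 − 266) = -50.
[WYZ] = ½·((-25/3)·(-17−(-1)) + (-18)·(-1−(-10/3)) + (-14)·(-10/3−(-17))) = ½·(400/3 − 42 − 574/3) = -50, so the X-coordinate is (-50)/(-50) = 1.
[XWZ] = ½·((-7)·(-10/3−(-1)) + (-25/3)·(-1−2) + (-14)·(2−(-10/3))) = ½·(49/3 + 25 − 224/3) = -50/3, so the Y-coordinate is 1/3.
[XYW] = ½·((-7)·(-17−(-10/3)) + (-18)·(-10/3−2) + (-25/3)·(2−(-17))) = ½·(287/3 + 96 − 475/3) = 50/3, so the Z-coordinate is -1/3.
Check: 1 + 1/3 − 1/3 = 1.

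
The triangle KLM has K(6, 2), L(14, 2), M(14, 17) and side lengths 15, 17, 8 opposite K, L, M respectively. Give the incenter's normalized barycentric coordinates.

(3/8, 17/40, 1/5)

The incenter has barycentric coordinates proportional to the opposite side lengths: (15 : 17 : 8).
Normalizing by 15+17+8 = 40 gives (3/8, 17/40, 1/5).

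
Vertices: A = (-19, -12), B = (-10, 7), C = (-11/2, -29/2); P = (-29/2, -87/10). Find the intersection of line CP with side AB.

(-67/4, -29/4)

Barycentric coordinates of P with respect to ABC: (3/5, 1/5, 1/5).
On side AB the C-coordinate is zero; dropping P's C-weight 1/5 and renormalizing the remaining 3/5 : 1/5 gives weights 3/4, 1/4 on A, B.
Q = (3/4)·(-19, -12) + (1/4)·(-10, 7) = (-67/4, -29/4).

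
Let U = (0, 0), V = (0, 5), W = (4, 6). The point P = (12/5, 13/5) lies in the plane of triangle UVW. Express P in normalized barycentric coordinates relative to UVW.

Signed area of the reference triangle: [UVW] = ½·(0·(5−6) + 0·(6−0) + 4·(0−5)) = ½·(0 + 0 − 20) = -10.
[PVW] = ½·((12/5)·(5−6) + 0·(6−(13/5)) + 4·(13/5−5)) = ½·(-12/5 + 0 − 48/5) = -6, so the U-coordinate is (-6)/(-10) = 3/5.
[UPW] = ½·(0·(13/5−6) + (12/5)·(6−0) + 4·(0−(13/5))) = ½·(0 + 72/5 − 52/5) = 2, so the V-coordinate is -1/5.
[UVP] = ½·(0·(5−(13/5)) + 0·(13/5−0) + (12/5)·(0−5)) = ½·(0 + 0 − 12) = -6, so the W-coordinate is 3/5.
Check: 3/5 − 1/5 + 3/5 = 1.

(3/5, -1/5, 3/5)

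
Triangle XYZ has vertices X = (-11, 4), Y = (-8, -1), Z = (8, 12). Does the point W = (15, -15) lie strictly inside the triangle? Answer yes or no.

Barycentric coordinates of W: (-523/119, 569/119, 73/119).
The three coordinates are negative, positive, positive; a point is interior exactly when all three are positive.

no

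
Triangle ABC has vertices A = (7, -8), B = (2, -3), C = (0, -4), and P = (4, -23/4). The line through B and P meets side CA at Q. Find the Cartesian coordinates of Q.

(14/3, -20/3)

Barycentric coordinates of P with respect to ABC: (1/2, 1/4, 1/4).
On side CA the B-coordinate is zero; dropping P's B-weight 1/4 and renormalizing the remaining 1/4 : 1/2 gives weights 1/3, 2/3 on C, A.
Q = (1/3)·(0, -4) + (2/3)·(7, -8) = (14/3, -20/3).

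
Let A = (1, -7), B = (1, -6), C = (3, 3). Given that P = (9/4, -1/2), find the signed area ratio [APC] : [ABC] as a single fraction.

1/4

[ABC] = ½·(1·(-6−3) + 1·(3−(-7)) + 3·(-7−(-6))) = ½·(-9 + 10 − 3) = -1.
[APC] = ½·(1·(-1/2−3) + (9/4)·(3−(-7)) + 3·(-7−(-1/2))) = ½·(-7/2 + 45/2 − 39/2) = -1/4, so the ratio is (-1/4)/(-1) = 1/4.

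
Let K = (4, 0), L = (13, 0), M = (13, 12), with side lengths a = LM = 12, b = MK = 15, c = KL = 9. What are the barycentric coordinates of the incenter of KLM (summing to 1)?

(1/3, 5/12, 1/4)

The incenter has barycentric coordinates proportional to the opposite side lengths: (12 : 15 : 9).
Normalizing by 12+15+9 = 36 gives (1/3, 5/12, 1/4).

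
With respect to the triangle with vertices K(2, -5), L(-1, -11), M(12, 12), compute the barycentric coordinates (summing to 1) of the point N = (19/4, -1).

Signed area of the reference triangle: [KLM] = ½·(2·(-11−12) + (-1)·(12−(-5)) + 12·(-5−(-11))) = ½·(-46 − 17 + 72) = 9/2.
[NLM] = ½·((19/4)·(-11−12) + (-1)·(12−(-1)) + 12·(-1−(-11))) = ½·(-437/4 − 13 + 120) = -9/8, so the K-coordinate is (-9/8)/(9/2) = -1/4.
[KNM] = ½·(2·(-1−12) + (19/4)·(12−(-5)) + 12·(-5−(-1))) = ½·(-26 + 323/4 − 48) = 27/8, so the L-coordinate is 3/4.
[KLN] = ½·(2·(-11−(-1)) + (-1)·(-1−(-5)) + (19/4)·(-5−(-11))) = ½·(-20 − 4 + 57/2) = 9/4, so the M-coordinate is 1/2.

(-1/4, 3/4, 1/2)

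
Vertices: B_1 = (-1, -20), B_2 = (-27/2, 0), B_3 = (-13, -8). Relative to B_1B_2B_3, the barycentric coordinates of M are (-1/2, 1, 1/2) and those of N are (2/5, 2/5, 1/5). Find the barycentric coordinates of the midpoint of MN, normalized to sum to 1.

(-1/20, 7/10, 7/20)

Since both coordinate triples sum to 1, the midpoint's barycentrics are the componentwise average.
(-1/2+2/5)/2 = -1/20; similarly 7/10 and 7/20.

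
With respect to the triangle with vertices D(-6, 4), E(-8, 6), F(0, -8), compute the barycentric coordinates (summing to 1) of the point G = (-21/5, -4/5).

Signed area of the reference triangle: [DEF] = ½·((-6)·(6−(-8)) + (-8)·(-8−4) + 0·(4−6)) = ½·(-84 + 96 + 0) = 6.
[GEF] = ½·((-21/5)·(6−(-8)) + (-8)·(-8−(-4/5)) + 0·(-4/5−6)) = ½·(-294/5 + 288/5 + 0) = -3/5, so the D-coordinate is (-3/5)/6 = -1/10.
[DGF] = ½·((-6)·(-4/5−(-8)) + (-21/5)·(-8−4) + 0·(4−(-4/5))) = ½·(-216/5 + 252/5 + 0) = 18/5, so the E-coordinate is 3/5.
[DEG] = ½·((-6)·(6−(-4/5)) + (-8)·(-4/5−4) + (-21/5)·(4−6)) = ½·(-204/5 + 192/5 + 42/5) = 3, so the F-coordinate is 1/2.

(-1/10, 3/5, 1/2)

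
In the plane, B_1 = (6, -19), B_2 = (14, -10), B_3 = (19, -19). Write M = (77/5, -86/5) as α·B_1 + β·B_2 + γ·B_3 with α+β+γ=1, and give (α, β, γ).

Signed area of the reference triangle: [B_1B_2B_3] = ½·(6·(-10−(-19)) + 14·(-19−(-19)) + 19·(-19−(-10))) = ½·(54 + 0 − 171) = -117/2.
[MB_2B_3] = ½·((77/5)·(-10−(-19)) + 14·(-19−(-86/5)) + 19·(-86/5−(-10))) = ½·(693/5 − 126/5 − 684/5) = -117/10, so the B_1-coordinate is (-117/10)/(-117/2) = 1/5.
[B_1MB_3] = ½·(6·(-86/5−(-19)) + (77/5)·(-19−(-19)) + 19·(-19−(-86/5))) = ½·(54/5 + 0 − 171/5) = -117/10, so the B_2-coordinate is 1/5.
[B_1B_2M] = ½·(6·(-10−(-86/5)) + 14·(-86/5−(-19)) + (77/5)·(-19−(-10))) = ½·(216/5 + 126/5 − 693/5) = -351/10, so the B_3-coordinate is 3/5.

(1/5, 1/5, 3/5)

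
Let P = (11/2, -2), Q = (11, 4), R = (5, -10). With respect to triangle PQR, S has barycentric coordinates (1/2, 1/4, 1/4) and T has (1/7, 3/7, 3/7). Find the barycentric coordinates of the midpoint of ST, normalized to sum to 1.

(9/28, 19/56, 19/56)

Since both coordinate triples sum to 1, the midpoint's barycentrics are the componentwise average.
(1/2+1/7)/2 = 9/28; similarly 19/56 and 19/56.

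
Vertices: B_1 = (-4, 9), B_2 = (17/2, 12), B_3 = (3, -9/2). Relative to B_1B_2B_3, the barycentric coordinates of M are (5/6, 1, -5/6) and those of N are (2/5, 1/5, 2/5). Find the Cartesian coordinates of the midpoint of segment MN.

(119/60, 549/40)

Barycentric coordinates of the midpoint are the average: (37/60, 3/5, -13/60).
Converting: (37/60)·B_1 + (3/5)·B_2 + (-13/60)·B_3 = (119/60, 549/40).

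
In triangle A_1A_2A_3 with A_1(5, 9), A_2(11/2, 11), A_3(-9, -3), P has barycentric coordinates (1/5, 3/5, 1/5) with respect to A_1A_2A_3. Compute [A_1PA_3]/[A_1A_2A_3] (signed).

The signed ratio [A_1PA_3]/[A_1A_2A_3] equals the barycentric coordinate of P at vertex A_2, which is 3/5.

3/5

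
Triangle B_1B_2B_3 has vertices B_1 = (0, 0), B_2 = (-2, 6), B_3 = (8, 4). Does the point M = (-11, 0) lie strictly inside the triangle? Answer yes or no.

Barycentric coordinates of M: (39/28, 11/14, -33/28).
The three coordinates are positive, positive, negative; a point is interior exactly when all three are positive.

no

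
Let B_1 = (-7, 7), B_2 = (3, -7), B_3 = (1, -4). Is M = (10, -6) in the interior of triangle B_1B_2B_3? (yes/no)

Barycentric coordinates of M: (-23/2, -83/2, 54).
The three coordinates are negative, negative, positive; a point is interior exactly when all three are positive.

no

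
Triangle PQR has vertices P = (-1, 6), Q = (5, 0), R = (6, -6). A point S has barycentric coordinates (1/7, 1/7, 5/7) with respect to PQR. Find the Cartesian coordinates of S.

S = (1/7)·P + (1/7)·Q + (5/7)·R.
x-coordinate: (1/7)·(-1) + (1/7)·5 + (5/7)·6 = 34/7.
y-coordinate: (1/7)·6 + (1/7)·0 + (5/7)·(-6) = -24/7.

(34/7, -24/7)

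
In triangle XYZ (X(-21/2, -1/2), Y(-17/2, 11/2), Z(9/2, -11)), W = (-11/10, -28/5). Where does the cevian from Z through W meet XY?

(-19/2, 5/2)

Barycentric coordinates of W with respect to XYZ: (1/5, 1/5, 3/5).
On side XY the Z-coordinate is zero; dropping W's Z-weight 3/5 and renormalizing the remaining 1/5 : 1/5 gives weights 1/2, 1/2 on X, Y.
V = (1/2)·(-21/2, -1/2) + (1/2)·(-17/2, 11/2) = (-19/2, 5/2).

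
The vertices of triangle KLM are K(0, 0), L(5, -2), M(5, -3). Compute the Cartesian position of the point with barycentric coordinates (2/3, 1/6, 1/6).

(5/3, -5/6)

N = (2/3)·K + (1/6)·L + (1/6)·M.
x-coordinate: (2/3)·0 + (1/6)·5 + (1/6)·5 = 5/3.
y-coordinate: (2/3)·0 + (1/6)·(-2) + (1/6)·(-3) = -5/6.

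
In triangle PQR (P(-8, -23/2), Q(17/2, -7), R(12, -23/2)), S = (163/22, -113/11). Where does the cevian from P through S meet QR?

(65/6, -10)

Barycentric coordinates of S with respect to PQR: (2/11, 3/11, 6/11).
On side QR the P-coordinate is zero; dropping S's P-weight 2/11 and renormalizing the remaining 3/11 : 6/11 gives weights 1/3, 2/3 on Q, R.
T = (1/3)·(17/2, -7) + (2/3)·(12, -23/2) = (65/6, -10).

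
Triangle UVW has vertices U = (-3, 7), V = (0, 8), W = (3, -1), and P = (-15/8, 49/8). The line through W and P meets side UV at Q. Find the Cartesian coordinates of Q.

(-18/7, 50/7)

Barycentric coordinates of P with respect to UVW: (3/4, 1/8, 1/8).
On side UV the W-coordinate is zero; dropping P's W-weight 1/8 and renormalizing the remaining 3/4 : 1/8 gives weights 6/7, 1/7 on U, V.
Q = (6/7)·(-3, 7) + (1/7)·(0, 8) = (-18/7, 50/7).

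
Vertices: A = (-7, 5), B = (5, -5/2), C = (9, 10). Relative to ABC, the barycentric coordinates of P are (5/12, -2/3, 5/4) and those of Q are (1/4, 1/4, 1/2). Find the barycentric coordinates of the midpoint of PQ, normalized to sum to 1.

(1/3, -5/24, 7/8)

Since both coordinate triples sum to 1, the midpoint's barycentrics are the componentwise average.
(5/12+1/4)/2 = 1/3; similarly -5/24 and 7/8.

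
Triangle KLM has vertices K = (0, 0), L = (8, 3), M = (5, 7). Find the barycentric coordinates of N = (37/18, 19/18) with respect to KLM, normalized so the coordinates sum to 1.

(13/18, 2/9, 1/18)

Signed area of the reference triangle: [KLM] = ½·(0·(3−7) + 8·(7−0) + 5·(0−3)) = ½·(0 + 56 − 15) = 41/2.
[NLM] = ½·((37/18)·(3−7) + 8·(7−(19/18)) + 5·(19/18−3)) = ½·(-74/9 + 428/9 − 175/18) = 533/36, so the K-coordinate is (533/36)/(41/2) = 13/18.
[KNM] = ½·(0·(19/18−7) + (37/18)·(7−0) + 5·(0−(19/18))) = ½·(0 + 259/18 − 95/18) = 41/9, so the L-coordinate is 2/9.
[KLN] = ½·(0·(3−(19/18)) + 8·(19/18−0) + (37/18)·(0−3)) = ½·(0 + 76/9 − 37/6) = 41/36, so the M-coordinate is 1/18.
Check: 13/18 + 2/9 + 1/18 = 1.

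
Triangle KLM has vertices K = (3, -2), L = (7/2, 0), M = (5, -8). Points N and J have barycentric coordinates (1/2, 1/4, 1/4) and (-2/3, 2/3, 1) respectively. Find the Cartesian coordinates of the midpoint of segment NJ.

Barycentric coordinates of the midpoint are the average: (-1/12, 11/24, 5/8).
Converting: (-1/12)·K + (11/24)·L + (5/8)·M = (215/48, -29/6).

(215/48, -29/6)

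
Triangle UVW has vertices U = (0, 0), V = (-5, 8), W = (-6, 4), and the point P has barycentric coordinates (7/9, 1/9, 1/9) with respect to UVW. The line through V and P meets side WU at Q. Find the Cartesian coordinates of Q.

(-3/4, 1/2)

Line VP meets WU where the V-coordinate vanishes; zeroing P's V-weight and renormalizing leaves W, U-weights 1/9 : 7/9 → (1/8, 7/8).
So Q = (1/8)·W + (7/8)·U = (-3/4, 1/2).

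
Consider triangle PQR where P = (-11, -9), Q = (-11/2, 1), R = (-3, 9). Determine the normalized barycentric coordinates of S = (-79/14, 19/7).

Signed area of the reference triangle: [PQR] = ½·((-11)·(1−9) + (-11/2)·(9−(-9)) + (-3)·(-9−1)) = ½·(88 − 99 + 30) = 19/2.
[SQR] = ½·((-79/14)·(1−9) + (-11/2)·(9−(19/7)) + (-3)·(19/7−1)) = ½·(316/7 − 242/7 − 36/7) = 19/7, so the P-coordinate is (19/7)/(19/2) = 2/7.
[PSR] = ½·((-11)·(19/7−9) + (-79/14)·(9−(-9)) + (-3)·(-9−(19/7))) = ½·(484/7 − 711/7 + 246/7) = 19/14, so the Q-coordinate is 1/7.
[PQS] = ½·((-11)·(1−(19/7)) + (-11/2)·(19/7−(-9)) + (-79/14)·(-9−1)) = ½·(132/7 − 451/7 + 395/7) = 38/7, so the R-coordinate is 4/7.

(2/7, 1/7, 4/7)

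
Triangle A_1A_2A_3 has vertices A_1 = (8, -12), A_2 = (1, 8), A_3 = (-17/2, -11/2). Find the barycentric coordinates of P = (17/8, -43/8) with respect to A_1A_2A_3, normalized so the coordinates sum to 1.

(1/2, 1/4, 1/4)

Signed area of the reference triangle: [A_1A_2A_3] = ½·(8·(8−(-11/2)) + 1·(-11/2−(-12)) + (-17/2)·(-12−8)) = ½·(108 + 13/2 + 170) = 569/4.
[PA_2A_3] = ½·((17/8)·(8−(-11/2)) + 1·(-11/2−(-43/8)) + (-17/2)·(-43/8−8)) = ½·(459/16 − 1/8 + 1819/16) = 569/8, so the A_1-coordinate is (569/8)/(569/4) = 1/2.
[A_1PA_3] = ½·(8·(-43/8−(-11/2)) + (17/8)·(-11/2−(-12)) + (-17/2)·(-12−(-43/8))) = ½·(1 + 221/16 + 901/16) = 569/16, so the A_2-coordinate is 1/4.
[A_1A_2P] = ½·(8·(8−(-43/8)) + 1·(-43/8−(-12)) + (17/8)·(-12−8)) = ½·(107 + 53/8 − 85/2) = 569/16, so the A_3-coordinate is 1/4.
Check: 1/2 + 1/4 + 1/4 = 1.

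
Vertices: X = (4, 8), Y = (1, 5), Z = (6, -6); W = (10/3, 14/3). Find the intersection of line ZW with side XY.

Barycentric coordinates of W with respect to XYZ: (1/2, 1/3, 1/6).
On side XY the Z-coordinate is zero; dropping W's Z-weight 1/6 and renormalizing the remaining 1/2 : 1/3 gives weights 3/5, 2/5 on X, Y.
V = (3/5)·(4, 8) + (2/5)·(1, 5) = (14/5, 34/5).

(14/5, 34/5)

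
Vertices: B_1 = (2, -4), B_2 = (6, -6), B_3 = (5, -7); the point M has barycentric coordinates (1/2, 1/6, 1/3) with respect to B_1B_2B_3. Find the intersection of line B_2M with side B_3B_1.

(16/5, -26/5)

Line B_2M meets B_3B_1 where the B_2-coordinate vanishes; zeroing M's B_2-weight and renormalizing leaves B_3, B_1-weights 1/3 : 1/2 → (2/5, 3/5).
So N = (2/5)·B_3 + (3/5)·B_1 = (16/5, -26/5).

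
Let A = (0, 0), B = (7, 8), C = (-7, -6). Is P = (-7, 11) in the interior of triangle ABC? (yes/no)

Barycentric coordinates of P: (-17, 17/2, 19/2).
The three coordinates are negative, positive, positive; a point is interior exactly when all three are positive.

no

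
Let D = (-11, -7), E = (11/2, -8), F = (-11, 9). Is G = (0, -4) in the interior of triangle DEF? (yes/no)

Barycentric coordinates of G: (5/48, 2/3, 11/48).
The three coordinates are positive, positive, positive; a point is interior exactly when all three are positive.

yes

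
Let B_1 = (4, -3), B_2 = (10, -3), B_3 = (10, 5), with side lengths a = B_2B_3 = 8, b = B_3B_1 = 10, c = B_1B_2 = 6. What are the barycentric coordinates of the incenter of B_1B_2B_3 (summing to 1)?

(1/3, 5/12, 1/4)

The incenter has barycentric coordinates proportional to the opposite side lengths: (8 : 10 : 6).
Normalizing by 8+10+6 = 24 gives (1/3, 5/12, 1/4).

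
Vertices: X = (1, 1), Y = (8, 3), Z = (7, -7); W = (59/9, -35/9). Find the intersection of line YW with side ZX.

Barycentric coordinates of W with respect to XYZ: (1/9, 2/9, 2/3).
On side ZX the Y-coordinate is zero; dropping W's Y-weight 2/9 and renormalizing the remaining 2/3 : 1/9 gives weights 6/7, 1/7 on Z, X.
V = (6/7)·(7, -7) + (1/7)·(1, 1) = (43/7, -41/7).

(43/7, -41/7)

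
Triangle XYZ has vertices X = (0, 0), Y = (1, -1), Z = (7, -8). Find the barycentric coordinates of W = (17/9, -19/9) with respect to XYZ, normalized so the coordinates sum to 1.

Signed area of the reference triangle: [XYZ] = ½·(0·(-1−(-8)) + 1·(-8−0) + 7·(0−(-1))) = ½·(0 − 8 + 7) = -1/2.
[WYZ] = ½·((17/9)·(-1−(-8)) + 1·(-8−(-19/9)) + 7·(-19/9−(-1))) = ½·(119/9 − 53/9 − 70/9) = -2/9, so the X-coordinate is (-2/9)/(-1/2) = 4/9.
[XWZ] = ½·(0·(-19/9−(-8)) + (17/9)·(-8−0) + 7·(0−(-19/9))) = ½·(0 − 136/9 + 133/9) = -1/6, so the Y-coordinate is 1/3.
[XYW] = ½·(0·(-1−(-19/9)) + 1·(-19/9−0) + (17/9)·(0−(-1))) = ½·(0 − 19/9 + 17/9) = -1/9, so the Z-coordinate is 2/9.
Check: 4/9 + 1/3 + 2/9 = 1.

(4/9, 1/3, 2/9)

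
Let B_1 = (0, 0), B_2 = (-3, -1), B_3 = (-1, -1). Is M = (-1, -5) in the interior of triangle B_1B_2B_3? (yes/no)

Barycentric coordinates of M: (-4, -2, 7).
The three coordinates are negative, negative, positive; a point is interior exactly when all three are positive.

no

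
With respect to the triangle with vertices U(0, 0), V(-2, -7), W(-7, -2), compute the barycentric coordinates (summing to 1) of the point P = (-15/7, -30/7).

Signed area of the reference triangle: [UVW] = ½·(0·(-7−(-2)) + (-2)·(-2−0) + (-7)·(0−(-7))) = ½·(0 + 4 − 49) = -45/2.
[PVW] = ½·((-15/7)·(-7−(-2)) + (-2)·(-2−(-30/7)) + (-7)·(-30/7−(-7))) = ½·(75/7 − 32/7 − 19) = -45/7, so the U-coordinate is (-45/7)/(-45/2) = 2/7.
[UPW] = ½·(0·(-30/7−(-2)) + (-15/7)·(-2−0) + (-7)·(0−(-30/7))) = ½·(0 + 30/7 − 30) = -90/7, so the V-coordinate is 4/7.
[UVP] = ½·(0·(-7−(-30/7)) + (-2)·(-30/7−0) + (-15/7)·(0−(-7))) = ½·(0 + 60/7 − 15) = -45/14, so the W-coordinate is 1/7.
Check: 2/7 + 4/7 + 1/7 = 1.

(2/7, 4/7, 1/7)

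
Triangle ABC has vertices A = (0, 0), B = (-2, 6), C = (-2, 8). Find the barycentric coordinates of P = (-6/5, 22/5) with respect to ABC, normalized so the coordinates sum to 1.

(2/5, 1/5, 2/5)

Signed area of the reference triangle: [ABC] = ½·(0·(6−8) + (-2)·(8−0) + (-2)·(0−6)) = ½·(0 − 16 + 12) = -2.
[PBC] = ½·((-6/5)·(6−8) + (-2)·(8−(22/5)) + (-2)·(22/5−6)) = ½·(12/5 − 36/5 + 16/5) = -4/5, so the A-coordinate is (-4/5)/(-2) = 2/5.
[APC] = ½·(0·(22/5−8) + (-6/5)·(8−0) + (-2)·(0−(22/5))) = ½·(0 − 48/5 + 44/5) = -2/5, so the B-coordinate is 1/5.
[ABP] = ½·(0·(6−(22/5)) + (-2)·(22/5−0) + (-6/5)·(0−6)) = ½·(0 − 44/5 + 36/5) = -4/5, so the C-coordinate is 2/5.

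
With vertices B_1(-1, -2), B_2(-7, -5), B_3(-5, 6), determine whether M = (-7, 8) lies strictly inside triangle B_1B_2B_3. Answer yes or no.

Barycentric coordinates of M: (-13/30, 2/15, 13/10).
The three coordinates are negative, positive, positive; a point is interior exactly when all three are positive.

no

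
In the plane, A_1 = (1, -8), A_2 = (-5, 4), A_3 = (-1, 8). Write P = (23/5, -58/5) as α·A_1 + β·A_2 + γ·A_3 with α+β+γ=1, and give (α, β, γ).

Signed area of the reference triangle: [A_1A_2A_3] = ½·(1·(4−8) + (-5)·(8−(-8)) + (-1)·(-8−4)) = ½·(-4 − 80 + 12) = -36.
[PA_2A_3] = ½·((23/5)·(4−8) + (-5)·(8−(-58/5)) + (-1)·(-58/5−4)) = ½·(-92/5 − 98 + 78/5) = -252/5, so the A_1-coordinate is (-252/5)/(-36) = 7/5.
[A_1PA_3] = ½·(1·(-58/5−8) + (23/5)·(8−(-8)) + (-1)·(-8−(-58/5))) = ½·(-98/5 + 368/5 − 18/5) = 126/5, so the A_2-coordinate is -7/10.
[A_1A_2P] = ½·(1·(4−(-58/5)) + (-5)·(-58/5−(-8)) + (23/5)·(-8−4)) = ½·(78/5 + 18 − 276/5) = -54/5, so the A_3-coordinate is 3/10.
Check: 7/5 − 7/10 + 3/10 = 1.

(7/5, -7/10, 3/10)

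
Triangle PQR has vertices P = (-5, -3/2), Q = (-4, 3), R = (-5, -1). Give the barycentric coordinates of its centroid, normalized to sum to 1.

(1/3, 1/3, 1/3)

The centroid is the average of the vertices, so each weight is 1/3.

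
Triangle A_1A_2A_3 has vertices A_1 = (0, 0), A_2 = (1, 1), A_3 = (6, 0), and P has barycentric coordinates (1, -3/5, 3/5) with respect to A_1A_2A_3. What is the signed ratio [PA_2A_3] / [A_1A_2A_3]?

The signed ratio [PA_2A_3]/[A_1A_2A_3] equals the barycentric coordinate of P at vertex A_1, which is 1.

1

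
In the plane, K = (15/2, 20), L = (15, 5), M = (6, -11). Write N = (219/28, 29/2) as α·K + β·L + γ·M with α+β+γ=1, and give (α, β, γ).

(11/14, 1/14, 1/7)

Signed area of the reference triangle: [KLM] = ½·((15/2)·(5−(-11)) + 15·(-11−20) + 6·(20−5)) = ½·(120 − 465 + 90) = -255/2.
[NLM] = ½·((219/28)·(5−(-11)) + 15·(-11−(29/2)) + 6·(29/2−5)) = ½·(876/7 − 765/2 + 57) = -2805/28, so the K-coordinate is (-2805/28)/(-255/2) = 11/14.
[KNM] = ½·((15/2)·(29/2−(-11)) + (219/28)·(-11−20) + 6·(20−(29/2))) = ½·(765/4 − 6789/28 + 33) = -255/28, so the L-coordinate is 1/14.
[KLN] = ½·((15/2)·(5−(29/2)) + 15·(29/2−20) + (219/28)·(20−5)) = ½·(-285/4 − 165/2 + 3285/28) = -255/14, so the M-coordinate is 1/7.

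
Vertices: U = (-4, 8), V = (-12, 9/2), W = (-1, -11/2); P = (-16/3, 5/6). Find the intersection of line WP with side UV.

Barycentric coordinates of P with respect to UVW: (2/9, 1/3, 4/9).
On side UV the W-coordinate is zero; dropping P's W-weight 4/9 and renormalizing the remaining 2/9 : 1/3 gives weights 2/5, 3/5 on U, V.
Q = (2/5)·(-4, 8) + (3/5)·(-12, 9/2) = (-44/5, 59/10).

(-44/5, 59/10)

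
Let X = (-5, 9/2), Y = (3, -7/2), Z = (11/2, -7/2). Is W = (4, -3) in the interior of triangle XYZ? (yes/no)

yes

Barycentric coordinates of W: (1/16, 27/80, 3/5).
The three coordinates are positive, positive, positive; a point is interior exactly when all three are positive.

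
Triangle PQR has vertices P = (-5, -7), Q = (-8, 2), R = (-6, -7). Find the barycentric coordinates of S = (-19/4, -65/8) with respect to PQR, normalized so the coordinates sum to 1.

(1, -1/8, 1/8)

Signed area of the reference triangle: [PQR] = ½·((-5)·(2−(-7)) + (-8)·(-7−(-7)) + (-6)·(-7−2)) = ½·(-45 + 0 + 54) = 9/2.
[SQR] = ½·((-19/4)·(2−(-7)) + (-8)·(-7−(-65/8)) + (-6)·(-65/8−2)) = ½·(-171/4 − 9 + 243/4) = 9/2, so the P-coordinate is (9/2)/(9/2) = 1.
[PSR] = ½·((-5)·(-65/8−(-7)) + (-19/4)·(-7−(-7)) + (-6)·(-7−(-65/8))) = ½·(45/8 + 0 − 27/4) = -9/16, so the Q-coordinate is -1/8.
[PQS] = ½·((-5)·(2−(-65/8)) + (-8)·(-65/8−(-7)) + (-19/4)·(-7−2)) = ½·(-405/8 + 9 + 171/4) = 9/16, so the R-coordinate is 1/8.
Check: 1 − 1/8 + 1/8 = 1.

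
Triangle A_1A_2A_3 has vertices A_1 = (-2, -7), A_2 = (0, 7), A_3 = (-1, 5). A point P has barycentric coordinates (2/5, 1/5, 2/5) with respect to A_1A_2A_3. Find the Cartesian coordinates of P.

(-6/5, 3/5)

P = (2/5)·A_1 + (1/5)·A_2 + (2/5)·A_3.
x-coordinate: (2/5)·(-2) + (1/5)·0 + (2/5)·(-1) = -6/5.
y-coordinate: (2/5)·(-7) + (1/5)·7 + (2/5)·5 = 3/5.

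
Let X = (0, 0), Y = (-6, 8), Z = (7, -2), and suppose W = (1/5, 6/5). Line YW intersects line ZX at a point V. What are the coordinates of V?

Barycentric coordinates of W with respect to XYZ: (3/5, 1/5, 1/5).
On side ZX the Y-coordinate is zero; dropping W's Y-weight 1/5 and renormalizing the remaining 1/5 : 3/5 gives weights 1/4, 3/4 on Z, X.
V = (1/4)·(7, -2) + (3/4)·(0, 0) = (7/4, -1/2).

(7/4, -1/2)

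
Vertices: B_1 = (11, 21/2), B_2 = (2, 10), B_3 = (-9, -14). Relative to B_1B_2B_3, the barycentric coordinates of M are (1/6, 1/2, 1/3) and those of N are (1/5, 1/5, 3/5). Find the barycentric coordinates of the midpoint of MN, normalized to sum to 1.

(11/60, 7/20, 7/15)

Since both coordinate triples sum to 1, the midpoint's barycentrics are the componentwise average.
(1/6+1/5)/2 = 11/60; similarly 7/20 and 7/15.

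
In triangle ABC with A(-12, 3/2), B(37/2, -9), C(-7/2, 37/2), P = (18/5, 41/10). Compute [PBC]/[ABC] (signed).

[ABC] = ½·((-12)·(-9−(37/2)) + (37/2)·(37/2−(3/2)) + (-7/2)·(3/2−(-9))) = ½·(330 + 629/2 − 147/4) = 2431/8.
[PBC] = ½·((18/5)·(-9−(37/2)) + (37/2)·(37/2−(41/10)) + (-7/2)·(41/10−(-9))) = ½·(-99 + 1332/5 − 917/20) = 2431/40, so the ratio is (2431/40)/(2431/8) = 1/5.

1/5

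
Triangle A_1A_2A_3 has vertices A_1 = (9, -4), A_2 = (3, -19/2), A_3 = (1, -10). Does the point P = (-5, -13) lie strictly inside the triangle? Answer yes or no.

no

Barycentric coordinates of P: (-3/8, -3/2, 23/8).
The three coordinates are negative, negative, positive; a point is interior exactly when all three are positive.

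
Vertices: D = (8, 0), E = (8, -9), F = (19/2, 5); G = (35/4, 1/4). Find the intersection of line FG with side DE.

Barycentric coordinates of G with respect to DEF: (1/4, 1/4, 1/2).
On side DE the F-coordinate is zero; dropping G's F-weight 1/2 and renormalizing the remaining 1/4 : 1/4 gives weights 1/2, 1/2 on D, E.
H = (1/2)·(8, 0) + (1/2)·(8, -9) = (8, -9/2).

(8, -9/2)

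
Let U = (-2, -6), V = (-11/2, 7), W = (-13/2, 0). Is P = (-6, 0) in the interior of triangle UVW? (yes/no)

Barycentric coordinates of P: (7/75, 2/25, 62/75).
The three coordinates are positive, positive, positive; a point is interior exactly when all three are positive.

yes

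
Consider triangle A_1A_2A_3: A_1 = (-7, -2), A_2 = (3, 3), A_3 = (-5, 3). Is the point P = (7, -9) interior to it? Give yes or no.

Barycentric coordinates of P: (12/5, 21/10, -7/2).
The three coordinates are positive, positive, negative; a point is interior exactly when all three are positive.

no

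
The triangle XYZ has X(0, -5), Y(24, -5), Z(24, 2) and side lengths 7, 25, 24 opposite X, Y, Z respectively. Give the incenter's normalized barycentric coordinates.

The incenter has barycentric coordinates proportional to the opposite side lengths: (7 : 25 : 24).
Normalizing by 7+25+24 = 56 gives (1/8, 25/56, 3/7).

(1/8, 25/56, 3/7)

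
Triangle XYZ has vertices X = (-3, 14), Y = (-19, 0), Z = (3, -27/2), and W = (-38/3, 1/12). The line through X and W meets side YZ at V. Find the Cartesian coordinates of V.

(-73/5, -27/10)

Barycentric coordinates of W with respect to XYZ: (1/6, 2/3, 1/6).
On side YZ the X-coordinate is zero; dropping W's X-weight 1/6 and renormalizing the remaining 2/3 : 1/6 gives weights 4/5, 1/5 on Y, Z.
V = (4/5)·(-19, 0) + (1/5)·(3, -27/2) = (-73/5, -27/10).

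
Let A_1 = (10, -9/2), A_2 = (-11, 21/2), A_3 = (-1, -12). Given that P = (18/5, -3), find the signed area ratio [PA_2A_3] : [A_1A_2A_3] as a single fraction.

[A_1A_2A_3] = ½·(10·(21/2−(-12)) + (-11)·(-12−(-9/2)) + (-1)·(-9/2−(21/2))) = ½·(225 + 165/2 + 15) = 645/4.
[PA_2A_3] = ½·((18/5)·(21/2−(-12)) + (-11)·(-12−(-3)) + (-1)·(-3−(21/2))) = ½·(81 + 99 + 27/2) = 387/4, so the ratio is (387/4)/(645/4) = 3/5.

3/5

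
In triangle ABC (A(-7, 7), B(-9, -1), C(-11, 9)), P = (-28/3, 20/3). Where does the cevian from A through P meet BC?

(-21/2, 13/2)

Barycentric coordinates of P with respect to ABC: (1/3, 1/6, 1/2).
On side BC the A-coordinate is zero; dropping P's A-weight 1/3 and renormalizing the remaining 1/6 : 1/2 gives weights 1/4, 3/4 on B, C.
Q = (1/4)·(-9, -1) + (3/4)·(-11, 9) = (-21/2, 13/2).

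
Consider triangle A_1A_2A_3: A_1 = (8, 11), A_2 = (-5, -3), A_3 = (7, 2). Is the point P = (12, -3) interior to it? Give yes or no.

Barycentric coordinates of P: (-85/103, -50/103, 238/103).
The three coordinates are negative, negative, positive; a point is interior exactly when all three are positive.

no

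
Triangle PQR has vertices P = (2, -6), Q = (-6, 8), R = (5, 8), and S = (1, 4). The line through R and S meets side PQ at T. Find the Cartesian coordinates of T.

Barycentric coordinates of S with respect to PQR: (2/7, 2/7, 3/7).
On side PQ the R-coordinate is zero; dropping S's R-weight 3/7 and renormalizing the remaining 2/7 : 2/7 gives weights 1/2, 1/2 on P, Q.
T = (1/2)·(2, -6) + (1/2)·(-6, 8) = (-2, 1).

(-2, 1)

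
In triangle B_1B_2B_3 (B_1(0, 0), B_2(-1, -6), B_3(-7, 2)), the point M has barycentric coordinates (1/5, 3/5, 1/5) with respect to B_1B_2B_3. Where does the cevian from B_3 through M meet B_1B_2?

Line B_3M meets B_1B_2 where the B_3-coordinate vanishes; zeroing M's B_3-weight and renormalizing leaves B_1, B_2-weights 1/5 : 3/5 → (1/4, 3/4).
So N = (1/4)·B_1 + (3/4)·B_2 = (-3/4, -9/2).

(-3/4, -9/2)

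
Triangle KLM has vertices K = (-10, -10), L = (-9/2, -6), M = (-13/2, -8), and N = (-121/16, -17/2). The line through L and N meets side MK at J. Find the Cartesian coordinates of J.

Barycentric coordinates of N with respect to KLM: (3/8, 1/8, 1/2).
On side MK the L-coordinate is zero; dropping N's L-weight 1/8 and renormalizing the remaining 1/2 : 3/8 gives weights 4/7, 3/7 on M, K.
J = (4/7)·(-13/2, -8) + (3/7)·(-10, -10) = (-8, -62/7).

(-8, -62/7)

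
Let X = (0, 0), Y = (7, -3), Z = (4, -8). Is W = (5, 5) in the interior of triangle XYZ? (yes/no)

Barycentric coordinates of W: (17/22, 15/11, -25/22).
The three coordinates are positive, positive, negative; a point is interior exactly when all three are positive.

no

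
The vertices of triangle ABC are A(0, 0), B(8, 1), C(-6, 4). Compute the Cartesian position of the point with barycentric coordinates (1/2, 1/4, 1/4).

(1/2, 5/4)

P = (1/2)·A + (1/4)·B + (1/4)·C.
x-coordinate: (1/2)·0 + (1/4)·8 + (1/4)·(-6) = 1/2.
y-coordinate: (1/2)·0 + (1/4)·1 + (1/4)·4 = 5/4.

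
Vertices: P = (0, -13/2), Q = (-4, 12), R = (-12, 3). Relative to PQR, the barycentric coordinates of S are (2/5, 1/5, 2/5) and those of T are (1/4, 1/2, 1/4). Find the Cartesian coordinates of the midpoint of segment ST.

(-53/10, 49/16)

Barycentric coordinates of the midpoint are the average: (13/40, 7/20, 13/40).
Converting: (13/40)·P + (7/20)·Q + (13/40)·R = (-53/10, 49/16).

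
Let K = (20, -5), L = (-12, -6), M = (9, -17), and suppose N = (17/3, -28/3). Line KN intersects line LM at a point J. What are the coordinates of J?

Barycentric coordinates of N with respect to KLM: (1/3, 1/3, 1/3).
On side LM the K-coordinate is zero; dropping N's K-weight 1/3 and renormalizing the remaining 1/3 : 1/3 gives weights 1/2, 1/2 on L, M.
J = (1/2)·(-12, -6) + (1/2)·(9, -17) = (-3/2, -23/2).

(-3/2, -23/2)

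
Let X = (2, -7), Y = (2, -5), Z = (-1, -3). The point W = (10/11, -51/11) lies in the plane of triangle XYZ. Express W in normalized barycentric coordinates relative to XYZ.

(2/11, 5/11, 4/11)

Signed area of the reference triangle: [XYZ] = ½·(2·(-5−(-3)) + 2·(-3−(-7)) + (-1)·(-7−(-5))) = ½·(-4 + 8 + 2) = 3.
[WYZ] = ½·((10/11)·(-5−(-3)) + 2·(-3−(-51/11)) + (-1)·(-51/11−(-5))) = ½·(-20/11 + 36/11 − 4/11) = 6/11, so the X-coordinate is (6/11)/3 = 2/11.
[XWZ] = ½·(2·(-51/11−(-3)) + (10/11)·(-3−(-7)) + (-1)·(-7−(-51/11))) = ½·(-36/11 + 40/11 + 26/11) = 15/11, so the Y-coordinate is 5/11.
[XYW] = ½·(2·(-5−(-51/11)) + 2·(-51/11−(-7)) + (10/11)·(-7−(-5))) = ½·(-8/11 + 52/11 − 20/11) = 12/11, so the Z-coordinate is 4/11.
Check: 2/11 + 5/11 + 4/11 = 1.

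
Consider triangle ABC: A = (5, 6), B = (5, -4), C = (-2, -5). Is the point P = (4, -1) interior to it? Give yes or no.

yes

Barycentric coordinates of P: (11/35, 19/35, 1/7).
The three coordinates are positive, positive, positive; a point is interior exactly when all three are positive.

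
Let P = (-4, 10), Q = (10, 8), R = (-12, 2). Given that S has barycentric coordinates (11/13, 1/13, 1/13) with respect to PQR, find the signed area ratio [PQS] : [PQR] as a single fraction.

1/13

The signed ratio [PQS]/[PQR] equals the barycentric coordinate of S at vertex R, which is 1/13.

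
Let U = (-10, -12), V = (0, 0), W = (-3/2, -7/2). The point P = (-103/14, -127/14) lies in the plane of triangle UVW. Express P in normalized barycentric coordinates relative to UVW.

(5/7, 1/7, 1/7)

Signed area of the reference triangle: [UVW] = ½·((-10)·(0−(-7/2)) + 0·(-7/2−(-12)) + (-3/2)·(-12−0)) = ½·(-35 + 0 + 18) = -17/2.
[PVW] = ½·((-103/14)·(0−(-7/2)) + 0·(-7/2−(-127/14)) + (-3/2)·(-127/14−0)) = ½·(-103/4 + 0 + 381/28) = -85/14, so the U-coordinate is (-85/14)/(-17/2) = 5/7.
[UPW] = ½·((-10)·(-127/14−(-7/2)) + (-103/14)·(-7/2−(-12)) + (-3/2)·(-12−(-127/14))) = ½·(390/7 − 1751/28 + 123/28) = -17/14, so the V-coordinate is 1/7.
[UVP] = ½·((-10)·(0−(-127/14)) + 0·(-127/14−(-12)) + (-103/14)·(-12−0)) = ½·(-635/7 + 0 + 618/7) = -17/14, so the W-coordinate is 1/7.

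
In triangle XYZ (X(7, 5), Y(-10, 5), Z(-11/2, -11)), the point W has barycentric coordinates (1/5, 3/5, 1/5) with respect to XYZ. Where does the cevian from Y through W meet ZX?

Line YW meets ZX where the Y-coordinate vanishes; zeroing W's Y-weight and renormalizing leaves Z, X-weights 1/5 : 1/5 → (1/2, 1/2).
So V = (1/2)·Z + (1/2)·X = (3/4, -3).

(3/4, -3)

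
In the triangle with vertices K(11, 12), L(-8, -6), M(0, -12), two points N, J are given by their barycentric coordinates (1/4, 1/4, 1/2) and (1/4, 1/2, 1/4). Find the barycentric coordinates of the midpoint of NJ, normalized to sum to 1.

(1/4, 3/8, 3/8)

Since both coordinate triples sum to 1, the midpoint's barycentrics are the componentwise average.
(1/4+1/4)/2 = 1/4; similarly 3/8 and 3/8.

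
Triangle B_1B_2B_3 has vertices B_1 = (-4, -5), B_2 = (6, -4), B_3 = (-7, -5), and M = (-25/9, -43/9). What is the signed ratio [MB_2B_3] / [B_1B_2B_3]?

4/9

[B_1B_2B_3] = ½·((-4)·(-4−(-5)) + 6·(-5−(-5)) + (-7)·(-5−(-4))) = ½·(-4 + 0 + 7) = 3/2.
[MB_2B_3] = ½·((-25/9)·(-4−(-5)) + 6·(-5−(-43/9)) + (-7)·(-43/9−(-4))) = ½·(-25/9 − 4/3 + 49/9) = 2/3, so the ratio is (2/3)/(3/2) = 4/9.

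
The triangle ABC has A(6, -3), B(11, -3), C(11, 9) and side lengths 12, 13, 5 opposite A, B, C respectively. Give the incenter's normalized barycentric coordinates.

The incenter has barycentric coordinates proportional to the opposite side lengths: (12 : 13 : 5).
Normalizing by 12+13+5 = 30 gives (2/5, 13/30, 1/6).

(2/5, 13/30, 1/6)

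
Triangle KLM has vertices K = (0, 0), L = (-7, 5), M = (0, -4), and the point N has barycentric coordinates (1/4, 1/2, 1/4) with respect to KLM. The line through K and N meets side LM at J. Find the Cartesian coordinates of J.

Line KN meets LM where the K-coordinate vanishes; zeroing N's K-weight and renormalizing leaves L, M-weights 1/2 : 1/4 → (2/3, 1/3).
So J = (2/3)·L + (1/3)·M = (-14/3, 2).

(-14/3, 2)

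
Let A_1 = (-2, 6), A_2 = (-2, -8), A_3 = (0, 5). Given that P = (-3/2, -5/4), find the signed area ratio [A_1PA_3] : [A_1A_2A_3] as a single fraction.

[A_1A_2A_3] = ½·((-2)·(-8−5) + (-2)·(5−6) + 0·(6−(-8))) = ½·(26 + 2 + 0) = 14.
[A_1PA_3] = ½·((-2)·(-5/4−5) + (-3/2)·(5−6) + 0·(6−(-5/4))) = ½·(25/2 + 3/2 + 0) = 7, so the ratio is 7/14 = 1/2.

1/2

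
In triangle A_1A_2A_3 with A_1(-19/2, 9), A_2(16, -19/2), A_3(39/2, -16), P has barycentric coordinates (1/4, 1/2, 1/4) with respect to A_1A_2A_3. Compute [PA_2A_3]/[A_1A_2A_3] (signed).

1/4

The signed ratio [PA_2A_3]/[A_1A_2A_3] equals the barycentric coordinate of P at vertex A_1, which is 1/4.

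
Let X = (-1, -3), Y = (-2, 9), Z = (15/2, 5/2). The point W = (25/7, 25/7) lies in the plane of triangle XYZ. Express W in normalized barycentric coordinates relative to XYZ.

(1/7, 2/7, 4/7)

Signed area of the reference triangle: [XYZ] = ½·((-1)·(9−(5/2)) + (-2)·(5/2−(-3)) + (15/2)·(-3−9)) = ½·(-13/2 − 11 − 90) = -215/4.
[WYZ] = ½·((25/7)·(9−(5/2)) + (-2)·(5/2−(25/7)) + (15/2)·(25/7−9)) = ½·(325/14 + 15/7 − 285/7) = -215/28, so the X-coordinate is (-215/28)/(-215/4) = 1/7.
[XWZ] = ½·((-1)·(25/7−(5/2)) + (25/7)·(5/2−(-3)) + (15/2)·(-3−(25/7))) = ½·(-15/14 + 275/14 − 345/7) = -215/14, so the Y-coordinate is 2/7.
[XYW] = ½·((-1)·(9−(25/7)) + (-2)·(25/7−(-3)) + (25/7)·(-3−9)) = ½·(-38/7 − 92/7 − 300/7) = -215/7, so the Z-coordinate is 4/7.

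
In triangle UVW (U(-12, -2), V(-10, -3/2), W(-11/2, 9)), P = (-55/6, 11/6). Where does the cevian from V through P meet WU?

(-35/4, 7/2)

Barycentric coordinates of P with respect to UVW: (1/3, 1/3, 1/3).
On side WU the V-coordinate is zero; dropping P's V-weight 1/3 and renormalizing the remaining 1/3 : 1/3 gives weights 1/2, 1/2 on W, U.
Q = (1/2)·(-11/2, 9) + (1/2)·(-12, -2) = (-35/4, 7/2).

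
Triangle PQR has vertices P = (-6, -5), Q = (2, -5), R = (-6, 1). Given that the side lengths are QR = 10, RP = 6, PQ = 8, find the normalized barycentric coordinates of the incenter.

(5/12, 1/4, 1/3)

The incenter has barycentric coordinates proportional to the opposite side lengths: (10 : 6 : 8).
Normalizing by 10+6+8 = 24 gives (5/12, 1/4, 1/3).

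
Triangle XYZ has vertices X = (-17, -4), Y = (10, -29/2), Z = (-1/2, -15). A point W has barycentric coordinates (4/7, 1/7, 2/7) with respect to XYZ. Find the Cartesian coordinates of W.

W = (4/7)·X + (1/7)·Y + (2/7)·Z.
x-coordinate: (4/7)·(-17) + (1/7)·10 + (2/7)·(-1/2) = -59/7.
y-coordinate: (4/7)·(-4) + (1/7)·(-29/2) + (2/7)·(-15) = -121/14.

(-59/7, -121/14)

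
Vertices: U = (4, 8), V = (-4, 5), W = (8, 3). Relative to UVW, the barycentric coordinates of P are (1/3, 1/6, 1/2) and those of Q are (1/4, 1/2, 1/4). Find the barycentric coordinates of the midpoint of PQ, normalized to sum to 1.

(7/24, 1/3, 3/8)

Since both coordinate triples sum to 1, the midpoint's barycentrics are the componentwise average.
(1/3+1/4)/2 = 7/24; similarly 1/3 and 3/8.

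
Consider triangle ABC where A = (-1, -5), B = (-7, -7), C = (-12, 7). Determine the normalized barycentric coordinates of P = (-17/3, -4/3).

Signed area of the reference triangle: [ABC] = ½·((-1)·(-7−7) + (-7)·(7−(-5)) + (-12)·(-5−(-7))) = ½·(14 − 84 − 24) = -47.
[PBC] = ½·((-17/3)·(-7−7) + (-7)·(7−(-4/3)) + (-12)·(-4/3−(-7))) = ½·(238/3 − 175/3 − 68) = -47/2, so the A-coordinate is (-47/2)/(-47) = 1/2.
[APC] = ½·((-1)·(-4/3−7) + (-17/3)·(7−(-5)) + (-12)·(-5−(-4/3))) = ½·(25/3 − 68 + 44) = -47/6, so the B-coordinate is 1/6.
[ABP] = ½·((-1)·(-7−(-4/3)) + (-7)·(-4/3−(-5)) + (-17/3)·(-5−(-7))) = ½·(17/3 − 77/3 − 34/3) = -47/3, so the C-coordinate is 1/3.
Check: 1/2 + 1/6 + 1/3 = 1.

(1/2, 1/6, 1/3)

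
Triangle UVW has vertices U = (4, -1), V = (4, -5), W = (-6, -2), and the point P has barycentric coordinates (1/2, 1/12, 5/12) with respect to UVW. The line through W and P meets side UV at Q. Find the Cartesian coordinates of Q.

(4, -11/7)

Line WP meets UV where the W-coordinate vanishes; zeroing P's W-weight and renormalizing leaves U, V-weights 1/2 : 1/12 → (6/7, 1/7).
So Q = (6/7)·U + (1/7)·V = (4, -11/7).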